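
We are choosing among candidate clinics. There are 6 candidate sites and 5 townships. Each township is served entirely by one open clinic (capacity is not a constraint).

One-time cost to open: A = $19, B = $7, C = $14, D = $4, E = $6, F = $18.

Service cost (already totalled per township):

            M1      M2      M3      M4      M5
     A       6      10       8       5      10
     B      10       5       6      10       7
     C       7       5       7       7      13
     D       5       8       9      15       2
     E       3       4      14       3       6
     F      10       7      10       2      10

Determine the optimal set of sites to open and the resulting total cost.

Open D and E; minimum total cost 31.

For any fixed open set, each township goes to its cheapest open site; total = fixed + service.
{D, E}: M1→E 3, M2→E 4, M3→D 9, M4→E 3, M5→D 2. Service 21; fixed 10; total 31.
{B, D, E}: service 18 + fixed 17 = 35
{B, E}: M1→E 3, M2→E 4, M3→B 6, M4→E 3, M5→E 6. Service 22; fixed 13; total 35.
{A, B, C, D, E, F}: M1→E 3, M2→E 4, M3→B 6, M4→F 2, M5→D 2. Service 17; fixed 68; total 85.
No other subset beats 31.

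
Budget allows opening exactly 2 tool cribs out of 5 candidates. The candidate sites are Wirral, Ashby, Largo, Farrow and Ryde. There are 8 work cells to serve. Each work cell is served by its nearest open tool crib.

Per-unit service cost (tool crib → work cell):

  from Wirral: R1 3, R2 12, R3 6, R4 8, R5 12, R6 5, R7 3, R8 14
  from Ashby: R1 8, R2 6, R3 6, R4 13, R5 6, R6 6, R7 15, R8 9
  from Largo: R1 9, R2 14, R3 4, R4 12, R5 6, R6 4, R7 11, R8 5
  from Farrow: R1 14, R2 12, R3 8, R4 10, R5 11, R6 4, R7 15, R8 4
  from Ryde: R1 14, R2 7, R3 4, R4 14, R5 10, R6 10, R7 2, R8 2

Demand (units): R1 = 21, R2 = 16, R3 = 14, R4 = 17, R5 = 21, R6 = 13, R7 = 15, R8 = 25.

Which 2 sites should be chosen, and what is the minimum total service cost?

Choose Wirral and Ryde; total service cost 722.

With exactly 2 open, each work cell uses its cheapest among the chosen.
{Wirral, Ryde}: R1→Wirral 3·21=63, R2→Ryde 7·16=112, R3→Ryde 4·14=56, R4→Wirral 8·17=136, R5→Ryde 10·21=210, R6→Wirral 5·13=65, R7→Ryde 2·15=30, R8→Ryde 2·25=50. Service cost 722.
{Wirral, Largo}: service cost 795
{Largo, Ryde}: service cost 819
Among all 10 size-2 choices, {Wirral, Ryde} is lowest.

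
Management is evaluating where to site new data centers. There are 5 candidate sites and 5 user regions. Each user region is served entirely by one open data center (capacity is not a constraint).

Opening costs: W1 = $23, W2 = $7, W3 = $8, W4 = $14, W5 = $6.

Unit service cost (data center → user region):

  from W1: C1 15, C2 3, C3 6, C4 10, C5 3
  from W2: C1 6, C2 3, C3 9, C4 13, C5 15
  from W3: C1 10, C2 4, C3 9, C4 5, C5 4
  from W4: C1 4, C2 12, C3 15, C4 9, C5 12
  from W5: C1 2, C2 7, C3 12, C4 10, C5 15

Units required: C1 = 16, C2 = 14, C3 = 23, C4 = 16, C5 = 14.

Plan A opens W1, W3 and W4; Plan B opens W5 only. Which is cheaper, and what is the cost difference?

Plan A is cheaper by 371.

Plan A: {W1, W3, W4}: C1→W4 4·16=64, C2→W1 3·14=42, C3→W1 6·23=138, C4→W3 5·16=80, C5→W1 3·14=42. Service 366; fixed 45; total 411.
Plan B: {W5}: C1→W5 2·16=32, C2→W5 7·14=98, C3→W5 12·23=276, C4→W5 10·16=160, C5→W5 15·14=210. Service 776; fixed 6; total 782.
Difference: |411 − 782| = 371.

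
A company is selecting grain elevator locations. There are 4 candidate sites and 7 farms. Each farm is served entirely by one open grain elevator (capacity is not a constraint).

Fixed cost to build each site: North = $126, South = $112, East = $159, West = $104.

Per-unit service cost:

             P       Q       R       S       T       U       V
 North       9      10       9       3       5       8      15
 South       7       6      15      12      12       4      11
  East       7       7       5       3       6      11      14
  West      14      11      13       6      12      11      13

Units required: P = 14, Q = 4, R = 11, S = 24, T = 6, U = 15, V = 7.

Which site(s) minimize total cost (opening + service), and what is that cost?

Open South and East; minimum total cost 693.

For any fixed open set, each farm goes to its cheapest open site; total = fixed + service.
{South, East}: P→South 7·14=98, Q→South 6·4=24, R→East 5·11=55, S→East 3·24=72, T→East 6·6=36, U→South 4·15=60, V→South 11·7=77. Service 422; fixed 271; total 693.
{North, South}: P→South 7·14=98, Q→South 6·4=24, R→North 9·11=99, S→North 3·24=72, T→North 5·6=30, U→South 4·15=60, V→South 11·7=77. Service 460; fixed 238; total 698.
{East}: P→East 7·14=98, Q→East 7·4=28, R→East 5·11=55, S→East 3·24=72, T→East 6·6=36, U→East 11·15=165, V→East 14·7=98. Service 552; fixed 159; total 711.
{North, South, East, West}: service 416 + fixed 501 = 917
No other subset beats 693.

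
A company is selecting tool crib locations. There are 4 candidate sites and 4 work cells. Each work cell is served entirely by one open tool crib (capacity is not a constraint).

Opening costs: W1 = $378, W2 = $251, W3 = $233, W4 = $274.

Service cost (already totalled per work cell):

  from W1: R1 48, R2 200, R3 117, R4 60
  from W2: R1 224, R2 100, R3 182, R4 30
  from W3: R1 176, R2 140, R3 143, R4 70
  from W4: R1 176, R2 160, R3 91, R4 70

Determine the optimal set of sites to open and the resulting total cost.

Open W3 only; minimum total cost 762.

For any fixed open set, each work cell goes to its cheapest open site; total = fixed + service.
{W3}: R1→W3 176, R2→W3 140, R3→W3 143, R4→W3 70. Service 529; fixed 233; total 762.
{W4}: R1→W4 176, R2→W4 160, R3→W4 91, R4→W4 70. Service 497; fixed 274; total 771.
{W2}: R1→W2 224, R2→W2 100, R3→W2 182, R4→W2 30. Service 536; fixed 251; total 787.
{W1, W2, W3, W4}: service 269 + fixed 1136 = 1405
No other subset beats 762.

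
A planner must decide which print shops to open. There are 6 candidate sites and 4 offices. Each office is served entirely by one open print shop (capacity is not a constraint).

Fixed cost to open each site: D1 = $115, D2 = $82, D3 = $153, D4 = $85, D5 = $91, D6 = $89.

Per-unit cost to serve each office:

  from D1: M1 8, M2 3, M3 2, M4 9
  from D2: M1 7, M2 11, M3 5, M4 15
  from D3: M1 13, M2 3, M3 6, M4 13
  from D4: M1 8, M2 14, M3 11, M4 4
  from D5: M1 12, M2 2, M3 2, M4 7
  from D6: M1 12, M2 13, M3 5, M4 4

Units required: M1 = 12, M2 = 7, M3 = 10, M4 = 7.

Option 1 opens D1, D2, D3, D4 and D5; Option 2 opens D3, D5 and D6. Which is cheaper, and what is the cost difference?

Option 1: {D1, D2, D3, D4, D5}: M1→D2 7·12=84, M2→D5 2·7=14, M3→D1 2·10=20, M4→D4 4·7=28. Service 146; fixed 526; total 672.
Option 2: {D3, D5, D6}: M1→D5 12·12=144, M2→D5 2·7=14, M3→D5 2·10=20, M4→D6 4·7=28. Service 206; fixed 333; total 539.
Difference: |672 − 539| = 133.

Option 2 is cheaper by 133.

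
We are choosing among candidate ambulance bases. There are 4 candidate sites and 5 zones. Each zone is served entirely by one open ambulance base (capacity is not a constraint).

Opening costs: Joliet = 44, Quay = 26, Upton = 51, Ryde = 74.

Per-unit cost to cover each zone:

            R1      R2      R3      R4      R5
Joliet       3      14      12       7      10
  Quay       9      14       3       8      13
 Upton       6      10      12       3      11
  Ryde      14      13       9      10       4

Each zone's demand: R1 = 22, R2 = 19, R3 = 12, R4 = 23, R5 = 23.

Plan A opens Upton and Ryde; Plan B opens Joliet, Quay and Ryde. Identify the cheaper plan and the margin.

Plan A: {Upton, Ryde}: R1→Upton 6·22=132, R2→Upton 10·19=190, R3→Ryde 9·12=108, R4→Upton 3·23=69, R5→Ryde 4·23=92. Service 591; fixed 125; total 716.
Plan B: {Joliet, Quay, Ryde}: R1→Joliet 3·22=66, R2→Ryde 13·19=247, R3→Quay 3·12=36, R4→Joliet 7·23=161, R5→Ryde 4·23=92. Service 602; fixed 144; total 746.
Difference: |716 − 746| = 30.

Plan A is cheaper by 30.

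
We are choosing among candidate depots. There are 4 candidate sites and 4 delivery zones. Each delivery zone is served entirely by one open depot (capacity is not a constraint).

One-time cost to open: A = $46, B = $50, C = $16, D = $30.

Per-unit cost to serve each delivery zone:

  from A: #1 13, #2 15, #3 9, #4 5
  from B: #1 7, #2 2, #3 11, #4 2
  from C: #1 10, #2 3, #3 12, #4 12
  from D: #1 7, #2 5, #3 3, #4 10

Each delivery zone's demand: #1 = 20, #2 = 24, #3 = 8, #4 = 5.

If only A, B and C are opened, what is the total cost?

Each delivery zone is assigned to its cheapest site among the open ones.
{A, B, C}: #1→B 7·20=140, #2→B 2·24=48, #3→A 9·8=72, #4→B 2·5=10. Service 270; fixed 112; total 382.

Total cost: 382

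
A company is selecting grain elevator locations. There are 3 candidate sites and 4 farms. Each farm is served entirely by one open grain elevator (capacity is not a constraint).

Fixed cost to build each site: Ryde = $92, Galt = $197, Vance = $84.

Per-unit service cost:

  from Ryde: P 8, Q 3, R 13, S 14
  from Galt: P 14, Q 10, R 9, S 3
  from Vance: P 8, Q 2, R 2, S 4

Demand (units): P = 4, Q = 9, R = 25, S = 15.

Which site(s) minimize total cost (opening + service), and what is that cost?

Open Vance only; minimum total cost 244.

For any fixed open set, each farm goes to its cheapest open site; total = fixed + service.
{Vance}: P→Vance 8·4=32, Q→Vance 2·9=18, R→Vance 2·25=50, S→Vance 4·15=60. Service 160; fixed 84; total 244.
{Ryde, Vance}: service 160 + fixed 176 = 336
{Galt, Vance}: P→Vance 8·4=32, Q→Vance 2·9=18, R→Vance 2·25=50, S→Galt 3·15=45. Service 145; fixed 281; total 426.
{Ryde, Galt, Vance}: service 145 + fixed 373 = 518
No other subset beats 244.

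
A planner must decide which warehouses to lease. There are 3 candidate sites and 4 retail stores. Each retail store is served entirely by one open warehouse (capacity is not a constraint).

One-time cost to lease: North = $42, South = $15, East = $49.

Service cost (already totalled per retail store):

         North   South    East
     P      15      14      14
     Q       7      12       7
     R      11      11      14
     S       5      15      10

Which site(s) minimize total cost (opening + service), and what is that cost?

Open South only; minimum total cost 67.

For any fixed open set, each retail store goes to its cheapest open site; total = fixed + service.
{South}: P→South 14, Q→South 12, R→South 11, S→South 15. Service 52; fixed 15; total 67.
{North}: service 38 + fixed 42 = 80
{North, South}: service 37 + fixed 57 = 94
{North, South, East}: service 37 + fixed 106 = 143
No other subset beats 67.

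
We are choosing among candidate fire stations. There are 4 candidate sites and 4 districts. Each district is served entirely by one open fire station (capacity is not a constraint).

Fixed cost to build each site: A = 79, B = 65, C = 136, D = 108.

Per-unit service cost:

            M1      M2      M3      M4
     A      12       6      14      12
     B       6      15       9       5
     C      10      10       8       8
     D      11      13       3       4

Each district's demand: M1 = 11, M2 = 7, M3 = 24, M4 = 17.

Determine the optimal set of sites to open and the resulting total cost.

For any fixed open set, each district goes to its cheapest open site; total = fixed + service.
{D}: M1→D 11·11=121, M2→D 13·7=91, M3→D 3·24=72, M4→D 4·17=68. Service 352; fixed 108; total 460.
{B, D}: service 297 + fixed 173 = 470
{A, D}: M1→D 11·11=121, M2→A 6·7=42, M3→D 3·24=72, M4→D 4·17=68. Service 303; fixed 187; total 490.
{A, B, C, D}: service 248 + fixed 388 = 636
No other subset beats 460.

Open D only; minimum total cost 460.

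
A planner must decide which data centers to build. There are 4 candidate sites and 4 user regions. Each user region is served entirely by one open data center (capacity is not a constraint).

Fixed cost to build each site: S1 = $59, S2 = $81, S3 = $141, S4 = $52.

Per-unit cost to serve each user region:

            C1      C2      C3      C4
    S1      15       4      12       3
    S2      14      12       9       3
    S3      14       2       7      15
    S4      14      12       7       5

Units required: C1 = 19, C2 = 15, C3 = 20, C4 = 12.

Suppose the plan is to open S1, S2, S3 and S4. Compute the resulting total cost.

Each user region is assigned to its cheapest site among the open ones.
{S1, S2, S3, S4}: C1→S2 14·19=266, C2→S3 2·15=30, C3→S3 7·20=140, C4→S1 3·12=36. Service 472; fixed 333; total 805.

Total cost: 805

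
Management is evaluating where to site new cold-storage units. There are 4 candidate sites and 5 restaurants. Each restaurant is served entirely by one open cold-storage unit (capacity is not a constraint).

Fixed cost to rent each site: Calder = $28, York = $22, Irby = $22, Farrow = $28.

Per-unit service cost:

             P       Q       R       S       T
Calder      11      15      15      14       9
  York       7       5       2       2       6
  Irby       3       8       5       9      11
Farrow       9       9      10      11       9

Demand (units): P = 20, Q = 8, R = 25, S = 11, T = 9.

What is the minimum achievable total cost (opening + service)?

Minimum total cost: 270

For any fixed open set, each restaurant goes to its cheapest open site; total = fixed + service.
{York, Irby}: P→Irby 3·20=60, Q→York 5·8=40, R→York 2·25=50, S→York 2·11=22, T→York 6·9=54. Service 226; fixed 44; total 270.
{Calder, York, Irby}: service 226 + fixed 72 = 298
{York, Irby, Farrow}: service 226 + fixed 72 = 298
{Calder, York, Irby, Farrow}: P→Irby 3·20=60, Q→York 5·8=40, R→York 2·25=50, S→York 2·11=22, T→York 6·9=54. Service 226; fixed 100; total 326.
(All 15 nonempty subsets were checked; York and Irby is lowest.)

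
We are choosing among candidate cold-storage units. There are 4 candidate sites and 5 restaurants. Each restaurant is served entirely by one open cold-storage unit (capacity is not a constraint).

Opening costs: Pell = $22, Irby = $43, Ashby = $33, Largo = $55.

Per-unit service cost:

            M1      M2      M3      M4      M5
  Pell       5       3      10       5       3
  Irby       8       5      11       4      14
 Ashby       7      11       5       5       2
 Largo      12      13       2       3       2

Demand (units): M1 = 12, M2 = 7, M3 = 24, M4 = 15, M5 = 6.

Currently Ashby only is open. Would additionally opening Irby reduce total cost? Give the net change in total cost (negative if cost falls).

Yes — net change −14 (cost falls by 14).

Current service cost with {Ashby}: 368.
Adding Irby: each restaurant re-picks its cheapest; new service cost 311, saving 57.
Extra fixed cost: 43. Net change = 43 − 57 = -14.
(Totals: 401 → 387.)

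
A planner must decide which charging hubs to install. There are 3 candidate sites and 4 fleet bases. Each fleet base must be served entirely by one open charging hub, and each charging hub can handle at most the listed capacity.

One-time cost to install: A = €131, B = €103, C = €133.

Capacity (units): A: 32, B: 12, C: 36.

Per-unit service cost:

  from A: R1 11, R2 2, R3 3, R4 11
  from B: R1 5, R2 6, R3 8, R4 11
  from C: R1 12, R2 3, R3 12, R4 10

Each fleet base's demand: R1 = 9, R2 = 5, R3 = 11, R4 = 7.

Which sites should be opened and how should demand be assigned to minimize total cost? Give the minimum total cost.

Open {A}: R1→A 11·9=99, R2→A 2·5=10, R3→A 3·11=33, R4→A 11·7=77.
Loads: A carries 32/32. Service 219; fixed 131; total 350.
Next best feasible plan costs 399.

Minimum total cost: 350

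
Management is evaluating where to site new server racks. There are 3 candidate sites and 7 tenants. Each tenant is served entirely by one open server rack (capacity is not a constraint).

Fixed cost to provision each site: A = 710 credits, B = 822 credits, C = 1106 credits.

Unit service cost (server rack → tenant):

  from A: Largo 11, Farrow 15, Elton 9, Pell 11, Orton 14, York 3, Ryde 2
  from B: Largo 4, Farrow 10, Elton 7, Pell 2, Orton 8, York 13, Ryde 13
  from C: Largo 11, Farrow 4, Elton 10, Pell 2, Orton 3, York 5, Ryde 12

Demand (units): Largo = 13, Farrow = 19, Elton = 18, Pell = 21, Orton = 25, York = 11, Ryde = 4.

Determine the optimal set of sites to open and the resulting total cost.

Open B only; minimum total cost 1627.

For any fixed open set, each tenant goes to its cheapest open site; total = fixed + service.
{B}: Largo→B 4·13=52, Farrow→B 10·19=190, Elton→B 7·18=126, Pell→B 2·21=42, Orton→B 8·25=200, York→B 13·11=143, Ryde→B 13·4=52. Service 805; fixed 822; total 1627.
{C}: service 619 + fixed 1106 = 1725
{A}: service 1212 + fixed 710 = 1922
{A, B, C}: service 412 + fixed 2638 = 3050
(All 7 nonempty subsets were checked; B only is lowest.)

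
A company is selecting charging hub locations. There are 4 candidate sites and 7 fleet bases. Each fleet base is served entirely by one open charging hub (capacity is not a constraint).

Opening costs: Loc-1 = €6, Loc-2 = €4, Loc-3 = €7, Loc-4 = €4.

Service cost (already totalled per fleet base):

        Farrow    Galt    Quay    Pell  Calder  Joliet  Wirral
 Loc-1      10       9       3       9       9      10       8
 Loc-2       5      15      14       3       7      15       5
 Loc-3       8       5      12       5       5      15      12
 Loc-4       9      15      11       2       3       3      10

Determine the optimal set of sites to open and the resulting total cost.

Open Loc-1, Loc-2 and Loc-4; minimum total cost 44.

For any fixed open set, each fleet base goes to its cheapest open site; total = fixed + service.
{Loc-1, Loc-2, Loc-4}: Farrow→Loc-2 5, Galt→Loc-1 9, Quay→Loc-1 3, Pell→Loc-4 2, Calder→Loc-4 3, Joliet→Loc-4 3, Wirral→Loc-2 5. Service 30; fixed 14; total 44.
{Loc-1, Loc-2, Loc-3, Loc-4}: service 26 + fixed 21 = 47
{Loc-1, Loc-4}: service 37 + fixed 10 = 47
{Loc-2}: service 64 + fixed 4 = 68
(All 15 nonempty subsets were checked; Loc-1, Loc-2 and Loc-4 is lowest.)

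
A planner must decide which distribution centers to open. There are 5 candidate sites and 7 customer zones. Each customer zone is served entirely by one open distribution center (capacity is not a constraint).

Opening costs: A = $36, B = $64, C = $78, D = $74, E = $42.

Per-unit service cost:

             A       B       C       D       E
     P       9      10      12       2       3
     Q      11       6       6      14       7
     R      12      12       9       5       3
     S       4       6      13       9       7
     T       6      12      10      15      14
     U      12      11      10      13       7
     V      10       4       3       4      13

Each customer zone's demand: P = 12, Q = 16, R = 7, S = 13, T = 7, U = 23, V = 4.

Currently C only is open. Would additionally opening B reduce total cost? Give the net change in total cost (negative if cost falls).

Current service cost with {C}: 784.
Adding B: each customer zone re-picks its cheapest; new service cost 669, saving 115.
Extra fixed cost: 64. Net change = 64 − 115 = -51.
(Totals: 862 → 811.)

Yes — net change −51 (cost falls by 51).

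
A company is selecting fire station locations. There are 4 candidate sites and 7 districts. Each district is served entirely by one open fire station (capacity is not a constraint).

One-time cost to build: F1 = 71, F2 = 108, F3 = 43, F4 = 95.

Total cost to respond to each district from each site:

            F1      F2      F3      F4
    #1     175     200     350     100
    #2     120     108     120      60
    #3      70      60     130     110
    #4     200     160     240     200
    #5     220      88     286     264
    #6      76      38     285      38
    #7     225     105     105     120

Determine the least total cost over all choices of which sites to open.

For any fixed open set, each district goes to its cheapest open site; total = fixed + service.
{F2, F4}: #1→F4 100, #2→F4 60, #3→F2 60, #4→F2 160, #5→F2 88, #6→F2 38, #7→F2 105. Service 611; fixed 203; total 814.
{F2, F3, F4}: service 611 + fixed 246 = 857
{F2}: service 759 + fixed 108 = 867
{F1, F2, F3, F4}: service 611 + fixed 317 = 928
No other subset beats 814.

Minimum total cost: 814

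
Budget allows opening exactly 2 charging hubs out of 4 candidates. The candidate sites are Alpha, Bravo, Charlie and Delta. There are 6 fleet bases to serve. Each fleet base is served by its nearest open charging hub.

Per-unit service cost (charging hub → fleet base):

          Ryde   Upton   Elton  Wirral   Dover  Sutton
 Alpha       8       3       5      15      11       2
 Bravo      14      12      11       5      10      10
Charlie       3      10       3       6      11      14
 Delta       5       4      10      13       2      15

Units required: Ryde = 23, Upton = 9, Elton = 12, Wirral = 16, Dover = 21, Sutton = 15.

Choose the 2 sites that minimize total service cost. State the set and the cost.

With exactly 2 open, each fleet base uses its cheapest among the chosen.
{Alpha, Delta}: Ryde→Delta 5·23=115, Upton→Alpha 3·9=27, Elton→Alpha 5·12=60, Wirral→Delta 13·16=208, Dover→Delta 2·21=42, Sutton→Alpha 2·15=30. Service cost 482.
{Alpha, Charlie}: service cost 489
{Charlie, Delta}: service cost 489
Among all 6 size-2 choices, {Alpha, Delta} is lowest.

Choose Alpha and Delta; total service cost 482.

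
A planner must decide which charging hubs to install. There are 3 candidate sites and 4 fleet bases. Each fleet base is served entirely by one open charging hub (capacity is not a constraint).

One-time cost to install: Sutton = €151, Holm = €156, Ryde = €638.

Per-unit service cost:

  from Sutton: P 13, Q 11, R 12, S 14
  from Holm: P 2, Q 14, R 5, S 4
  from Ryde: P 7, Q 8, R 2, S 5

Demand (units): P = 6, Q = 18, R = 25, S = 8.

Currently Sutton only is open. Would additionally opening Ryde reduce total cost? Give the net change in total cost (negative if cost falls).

Current service cost with {Sutton}: 688.
Adding Ryde: each fleet base re-picks its cheapest; new service cost 276, saving 412.
Extra fixed cost: 638. Net change = 638 − 412 = 226.
(Totals: 839 → 1065.)

No — net change +226 (cost rises by 226).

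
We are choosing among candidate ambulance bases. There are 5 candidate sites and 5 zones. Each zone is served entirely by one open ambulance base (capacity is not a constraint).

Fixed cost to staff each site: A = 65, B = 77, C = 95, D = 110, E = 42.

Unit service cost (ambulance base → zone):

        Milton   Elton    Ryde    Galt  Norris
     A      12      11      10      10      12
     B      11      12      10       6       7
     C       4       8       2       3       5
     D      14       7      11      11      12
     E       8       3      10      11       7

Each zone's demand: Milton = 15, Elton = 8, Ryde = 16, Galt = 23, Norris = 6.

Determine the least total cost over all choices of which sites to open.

Minimum total cost: 350

For any fixed open set, each zone goes to its cheapest open site; total = fixed + service.
{C}: Milton→C 4·15=60, Elton→C 8·8=64, Ryde→C 2·16=32, Galt→C 3·23=69, Norris→C 5·6=30. Service 255; fixed 95; total 350.
{C, E}: Milton→C 4·15=60, Elton→E 3·8=24, Ryde→C 2·16=32, Galt→C 3·23=69, Norris→C 5·6=30. Service 215; fixed 137; total 352.
{A, C}: Milton→C 4·15=60, Elton→C 8·8=64, Ryde→C 2·16=32, Galt→C 3·23=69, Norris→C 5·6=30. Service 255; fixed 160; total 415.
{A, B, C, D, E}: Milton→C 4·15=60, Elton→E 3·8=24, Ryde→C 2·16=32, Galt→C 3·23=69, Norris→C 5·6=30. Service 215; fixed 389; total 604.
No other subset beats 350.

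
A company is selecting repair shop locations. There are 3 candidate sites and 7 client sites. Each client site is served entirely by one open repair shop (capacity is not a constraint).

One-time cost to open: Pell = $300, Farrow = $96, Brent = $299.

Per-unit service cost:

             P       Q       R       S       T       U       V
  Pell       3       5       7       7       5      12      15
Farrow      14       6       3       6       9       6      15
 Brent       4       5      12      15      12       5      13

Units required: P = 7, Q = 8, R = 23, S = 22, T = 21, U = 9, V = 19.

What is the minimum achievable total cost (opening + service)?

For any fixed open set, each client site goes to its cheapest open site; total = fixed + service.
{Farrow}: P→Farrow 14·7=98, Q→Farrow 6·8=48, R→Farrow 3·23=69, S→Farrow 6·22=132, T→Farrow 9·21=189, U→Farrow 6·9=54, V→Farrow 15·19=285. Service 875; fixed 96; total 971.
{Pell, Farrow}: P→Pell 3·7=21, Q→Pell 5·8=40, R→Farrow 3·23=69, S→Farrow 6·22=132, T→Pell 5·21=105, U→Farrow 6·9=54, V→Pell 15·19=285. Service 706; fixed 396; total 1102.
{Farrow, Brent}: service 750 + fixed 395 = 1145
{Pell, Farrow, Brent}: P→Pell 3·7=21, Q→Pell 5·8=40, R→Farrow 3·23=69, S→Farrow 6·22=132, T→Pell 5·21=105, U→Brent 5·9=45, V→Brent 13·19=247. Service 659; fixed 695; total 1354.
No other subset beats 971.

Minimum total cost: 971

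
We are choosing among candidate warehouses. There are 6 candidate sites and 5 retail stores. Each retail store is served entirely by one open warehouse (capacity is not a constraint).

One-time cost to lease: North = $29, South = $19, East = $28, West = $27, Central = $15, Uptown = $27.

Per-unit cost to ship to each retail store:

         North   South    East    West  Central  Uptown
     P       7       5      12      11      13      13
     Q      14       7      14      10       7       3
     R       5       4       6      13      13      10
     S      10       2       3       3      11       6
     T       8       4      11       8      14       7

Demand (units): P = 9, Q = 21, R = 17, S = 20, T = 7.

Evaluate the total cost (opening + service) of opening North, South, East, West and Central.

Total cost: 446

Each retail store is assigned to its cheapest site among the open ones.
{North, South, East, West, Central}: P→South 5·9=45, Q→South 7·21=147, R→South 4·17=68, S→South 2·20=40, T→South 4·7=28. Service 328; fixed 118; total 446.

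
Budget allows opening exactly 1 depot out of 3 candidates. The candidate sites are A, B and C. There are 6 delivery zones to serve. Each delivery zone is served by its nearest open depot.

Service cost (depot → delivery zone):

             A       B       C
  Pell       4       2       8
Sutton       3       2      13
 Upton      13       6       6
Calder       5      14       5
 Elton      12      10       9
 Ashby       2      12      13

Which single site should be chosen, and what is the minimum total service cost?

Choose A only; total service cost 39.

With exactly 1 open, each delivery zone uses its cheapest among the chosen.
{A}: Pell→A 4, Sutton→A 3, Upton→A 13, Calder→A 5, Elton→A 12, Ashby→A 2. Service cost 39.
{B}: service cost 46
{C}: service cost 54
Among all 3 size-1 choices, {A} is lowest.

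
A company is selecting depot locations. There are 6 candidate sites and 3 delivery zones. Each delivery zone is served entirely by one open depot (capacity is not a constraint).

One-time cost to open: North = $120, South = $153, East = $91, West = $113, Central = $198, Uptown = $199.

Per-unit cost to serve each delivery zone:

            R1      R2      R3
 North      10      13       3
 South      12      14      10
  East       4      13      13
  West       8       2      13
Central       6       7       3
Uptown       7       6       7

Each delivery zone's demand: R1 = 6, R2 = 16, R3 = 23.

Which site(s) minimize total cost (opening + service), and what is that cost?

Open North and West; minimum total cost 382.

For any fixed open set, each delivery zone goes to its cheapest open site; total = fixed + service.
{North, West}: R1→West 8·6=48, R2→West 2·16=32, R3→North 3·23=69. Service 149; fixed 233; total 382.
{Central}: service 217 + fixed 198 = 415
{West, Central}: R1→Central 6·6=36, R2→West 2·16=32, R3→Central 3·23=69. Service 137; fixed 311; total 448.
{North, South, East, West, Central, Uptown}: service 125 + fixed 874 = 999
No other subset beats 382.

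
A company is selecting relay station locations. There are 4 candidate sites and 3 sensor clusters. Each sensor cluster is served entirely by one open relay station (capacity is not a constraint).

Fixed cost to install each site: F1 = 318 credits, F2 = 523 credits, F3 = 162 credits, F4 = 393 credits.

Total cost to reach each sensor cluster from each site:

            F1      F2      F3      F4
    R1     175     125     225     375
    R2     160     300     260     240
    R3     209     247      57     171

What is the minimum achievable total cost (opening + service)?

Minimum total cost: 704

For any fixed open set, each sensor cluster goes to its cheapest open site; total = fixed + service.
{F3}: R1→F3 225, R2→F3 260, R3→F3 57. Service 542; fixed 162; total 704.
{F1}: R1→F1 175, R2→F1 160, R3→F1 209. Service 544; fixed 318; total 862.
{F1, F3}: service 392 + fixed 480 = 872
{F1, F2, F3, F4}: R1→F2 125, R2→F1 160, R3→F3 57. Service 342; fixed 1396; total 1738.
No other subset beats 704.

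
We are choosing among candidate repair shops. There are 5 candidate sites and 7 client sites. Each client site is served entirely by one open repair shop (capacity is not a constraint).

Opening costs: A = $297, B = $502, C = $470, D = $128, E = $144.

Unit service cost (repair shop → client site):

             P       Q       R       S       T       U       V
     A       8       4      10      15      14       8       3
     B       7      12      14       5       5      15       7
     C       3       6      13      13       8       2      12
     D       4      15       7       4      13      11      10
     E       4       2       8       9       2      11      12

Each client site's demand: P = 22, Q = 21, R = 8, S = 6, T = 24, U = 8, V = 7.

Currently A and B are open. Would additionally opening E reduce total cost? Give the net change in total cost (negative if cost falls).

Yes — net change −52 (cost falls by 52).

Current service cost with {A, B}: 553.
Adding E: each client site re-picks its cheapest; new service cost 357, saving 196.
Extra fixed cost: 144. Net change = 144 − 196 = -52.
(Totals: 1352 → 1300.)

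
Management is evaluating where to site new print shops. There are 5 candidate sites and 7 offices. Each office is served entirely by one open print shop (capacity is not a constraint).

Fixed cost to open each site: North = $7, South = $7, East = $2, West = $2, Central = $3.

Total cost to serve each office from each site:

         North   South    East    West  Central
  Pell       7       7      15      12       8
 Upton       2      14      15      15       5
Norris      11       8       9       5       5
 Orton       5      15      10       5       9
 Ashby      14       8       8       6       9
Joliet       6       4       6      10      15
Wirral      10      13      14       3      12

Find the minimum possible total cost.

Minimum total cost: 43

For any fixed open set, each office goes to its cheapest open site; total = fixed + service.
{North, West}: Pell→North 7, Upton→North 2, Norris→West 5, Orton→North 5, Ashby→West 6, Joliet→North 6, Wirral→West 3. Service 34; fixed 9; total 43.
{North, East, West}: Pell→North 7, Upton→North 2, Norris→West 5, Orton→North 5, Ashby→West 6, Joliet→North 6, Wirral→West 3. Service 34; fixed 11; total 45.
{East, West, Central}: service 38 + fixed 7 = 45
{North, South, East, West, Central}: Pell→North 7, Upton→North 2, Norris→West 5, Orton→North 5, Ashby→West 6, Joliet→South 4, Wirral→West 3. Service 32; fixed 21; total 53.
No other subset beats 43.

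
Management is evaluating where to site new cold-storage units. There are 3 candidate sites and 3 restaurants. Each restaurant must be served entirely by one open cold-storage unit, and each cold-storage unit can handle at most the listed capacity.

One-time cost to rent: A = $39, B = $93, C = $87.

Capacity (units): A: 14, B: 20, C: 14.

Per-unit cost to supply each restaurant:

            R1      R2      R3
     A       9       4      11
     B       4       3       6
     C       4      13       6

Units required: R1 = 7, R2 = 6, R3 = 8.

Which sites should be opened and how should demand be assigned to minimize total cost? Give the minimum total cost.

Open {A, B}: R1→B 4·7=28, R2→A 4·6=24, R3→B 6·8=48.
Loads: A carries 6/14, B carries 15/20. Service 100; fixed 132; total 232.
Next best feasible plan costs 261.

Minimum total cost: 232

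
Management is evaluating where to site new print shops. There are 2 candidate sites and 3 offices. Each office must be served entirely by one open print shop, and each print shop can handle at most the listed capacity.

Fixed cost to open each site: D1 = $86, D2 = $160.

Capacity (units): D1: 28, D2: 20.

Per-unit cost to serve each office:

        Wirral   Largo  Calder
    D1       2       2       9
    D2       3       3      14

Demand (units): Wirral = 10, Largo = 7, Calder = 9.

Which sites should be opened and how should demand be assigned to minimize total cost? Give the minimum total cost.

Open {D1}: Wirral→D1 2·10=20, Largo→D1 2·7=14, Calder→D1 9·9=81.
Loads: D1 carries 26/28. Service 115; fixed 86; total 201.
Next best feasible plan costs 361.

Minimum total cost: 201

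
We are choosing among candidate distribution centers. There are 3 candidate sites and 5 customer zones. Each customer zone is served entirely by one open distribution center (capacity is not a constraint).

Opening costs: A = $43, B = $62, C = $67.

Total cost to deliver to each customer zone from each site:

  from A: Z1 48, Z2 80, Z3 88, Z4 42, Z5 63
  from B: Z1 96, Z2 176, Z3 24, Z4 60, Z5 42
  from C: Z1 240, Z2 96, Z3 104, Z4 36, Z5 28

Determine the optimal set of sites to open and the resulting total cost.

For any fixed open set, each customer zone goes to its cheapest open site; total = fixed + service.
{A, B}: Z1→A 48, Z2→A 80, Z3→B 24, Z4→A 42, Z5→B 42. Service 236; fixed 105; total 341.
{A}: service 321 + fixed 43 = 364
{A, B, C}: Z1→A 48, Z2→A 80, Z3→B 24, Z4→C 36, Z5→C 28. Service 216; fixed 172; total 388.
(All 7 nonempty subsets were checked; A and B is lowest.)

Open A and B; minimum total cost 341.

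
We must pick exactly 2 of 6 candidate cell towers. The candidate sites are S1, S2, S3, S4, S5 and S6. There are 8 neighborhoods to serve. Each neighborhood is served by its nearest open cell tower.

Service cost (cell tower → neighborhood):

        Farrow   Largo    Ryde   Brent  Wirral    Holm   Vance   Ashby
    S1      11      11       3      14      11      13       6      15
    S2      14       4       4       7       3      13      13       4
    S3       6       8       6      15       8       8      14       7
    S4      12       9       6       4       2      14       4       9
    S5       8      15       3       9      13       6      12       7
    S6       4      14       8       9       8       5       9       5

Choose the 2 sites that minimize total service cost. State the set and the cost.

Choose S4 and S6; total service cost 39.

With exactly 2 open, each neighborhood uses its cheapest among the chosen.
{S4, S6}: Farrow→S6 4, Largo→S4 9, Ryde→S4 6, Brent→S4 4, Wirral→S4 2, Holm→S6 5, Vance→S4 4, Ashby→S6 5. Service cost 39.
{S2, S6}: service cost 40
{S4, S5}: service cost 43
Among all 15 size-2 choices, {S4, S6} is lowest.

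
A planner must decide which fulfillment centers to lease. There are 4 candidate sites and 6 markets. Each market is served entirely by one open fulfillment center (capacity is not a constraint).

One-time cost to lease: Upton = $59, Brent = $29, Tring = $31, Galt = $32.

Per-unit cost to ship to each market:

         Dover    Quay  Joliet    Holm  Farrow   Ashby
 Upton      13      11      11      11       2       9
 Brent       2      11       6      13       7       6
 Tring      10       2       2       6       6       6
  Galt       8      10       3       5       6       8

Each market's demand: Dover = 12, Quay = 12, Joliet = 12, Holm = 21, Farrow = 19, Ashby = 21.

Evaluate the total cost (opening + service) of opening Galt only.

Each market is assigned to its cheapest site among the open ones.
{Galt}: Dover→Galt 8·12=96, Quay→Galt 10·12=120, Joliet→Galt 3·12=36, Holm→Galt 5·21=105, Farrow→Galt 6·19=114, Ashby→Galt 8·21=168. Service 639; fixed 32; total 671.

Total cost: 671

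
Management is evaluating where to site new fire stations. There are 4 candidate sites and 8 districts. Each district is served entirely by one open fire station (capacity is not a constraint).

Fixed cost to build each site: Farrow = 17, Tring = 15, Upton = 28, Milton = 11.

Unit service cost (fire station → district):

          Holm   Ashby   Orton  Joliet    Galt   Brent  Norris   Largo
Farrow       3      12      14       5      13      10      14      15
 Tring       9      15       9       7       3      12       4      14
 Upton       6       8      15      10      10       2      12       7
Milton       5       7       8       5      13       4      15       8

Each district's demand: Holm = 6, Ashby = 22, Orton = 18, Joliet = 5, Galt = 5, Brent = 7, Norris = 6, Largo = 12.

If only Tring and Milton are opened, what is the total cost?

Each district is assigned to its cheapest site among the open ones.
{Tring, Milton}: Holm→Milton 5·6=30, Ashby→Milton 7·22=154, Orton→Milton 8·18=144, Joliet→Milton 5·5=25, Galt→Tring 3·5=15, Brent→Milton 4·7=28, Norris→Tring 4·6=24, Largo→Milton 8·12=96. Service 516; fixed 26; total 542.

Total cost: 542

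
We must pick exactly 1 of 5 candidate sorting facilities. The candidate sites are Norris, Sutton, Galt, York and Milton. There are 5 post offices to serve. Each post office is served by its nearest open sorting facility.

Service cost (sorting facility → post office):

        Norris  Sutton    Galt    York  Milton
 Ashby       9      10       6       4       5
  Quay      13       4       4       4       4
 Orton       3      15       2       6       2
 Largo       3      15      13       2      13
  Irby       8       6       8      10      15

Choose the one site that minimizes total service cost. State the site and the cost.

With exactly 1 open, each post office uses its cheapest among the chosen.
{York}: Ashby→York 4, Quay→York 4, Orton→York 6, Largo→York 2, Irby→York 10. Service cost 26.
{Galt}: service cost 33
{Norris}: service cost 36
Among all 5 size-1 choices, {York} is lowest.

Choose York only; total service cost 26.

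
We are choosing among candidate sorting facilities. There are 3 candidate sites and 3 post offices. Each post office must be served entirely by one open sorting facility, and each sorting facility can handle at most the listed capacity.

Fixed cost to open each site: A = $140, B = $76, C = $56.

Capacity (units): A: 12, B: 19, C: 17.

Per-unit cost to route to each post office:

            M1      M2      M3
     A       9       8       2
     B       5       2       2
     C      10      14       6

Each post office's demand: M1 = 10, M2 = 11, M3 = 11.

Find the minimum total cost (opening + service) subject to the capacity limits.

Minimum total cost: 416

Open {A, B, C}: M1→C 10·10=100, M2→B 2·11=22, M3→A 2·11=22.
Loads: A carries 11/12, B carries 11/19, C carries 10/17. Service 144; fixed 272; total 416.
Next best feasible plan costs 450.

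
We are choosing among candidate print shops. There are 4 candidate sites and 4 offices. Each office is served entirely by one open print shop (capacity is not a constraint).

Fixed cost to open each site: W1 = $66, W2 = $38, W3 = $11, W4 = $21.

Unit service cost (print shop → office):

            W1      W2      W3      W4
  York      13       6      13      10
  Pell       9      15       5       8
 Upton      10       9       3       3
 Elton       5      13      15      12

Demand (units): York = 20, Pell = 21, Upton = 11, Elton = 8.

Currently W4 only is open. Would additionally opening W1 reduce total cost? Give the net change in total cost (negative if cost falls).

Current service cost with {W4}: 497.
Adding W1: each office re-picks its cheapest; new service cost 441, saving 56.
Extra fixed cost: 66. Net change = 66 − 56 = 10.
(Totals: 518 → 528.)

No — net change +10 (cost rises by 10).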